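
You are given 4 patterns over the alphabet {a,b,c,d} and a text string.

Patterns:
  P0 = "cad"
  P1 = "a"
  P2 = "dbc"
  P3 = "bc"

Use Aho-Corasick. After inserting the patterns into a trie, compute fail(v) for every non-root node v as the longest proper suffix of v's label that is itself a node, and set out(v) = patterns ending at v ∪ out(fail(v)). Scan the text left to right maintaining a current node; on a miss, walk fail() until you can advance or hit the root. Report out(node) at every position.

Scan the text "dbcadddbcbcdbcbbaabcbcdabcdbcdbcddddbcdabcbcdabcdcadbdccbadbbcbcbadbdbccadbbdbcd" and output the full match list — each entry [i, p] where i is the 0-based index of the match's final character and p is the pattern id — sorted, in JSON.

Build automaton:
Trie (insert patterns):
  0='ε' goto a→4 b→8 c→1 d→5
  1='c' goto a→2
  2='ca' goto d→3
  3='cad' goto ·  ←P0
  4='a' goto ·  ←P1
  5='d' goto b→6
  6='db' goto c→7
  7='dbc' goto ·  ←P2
  8='b' goto c→9
  9='bc' goto ·  ←P3

Failure links (BFS by depth):
  n1('c'): parent n0 fail=0; on 'c' 0 → fail=0;  out ∅∪∅=∅
  n4('a'): parent n0 fail=0; on 'a' 0 → fail=0;  out {1}∪∅={1}
  n5('d'): parent n0 fail=0; on 'd' 0 → fail=0;  out ∅∪∅=∅
  n8('b'): parent n0 fail=0; on 'b' 0 → fail=0;  out ∅∪∅=∅
  n2('ca'): parent n1 fail=0; on 'a' 0 → fail=4;  out ∅∪{1}={1}
  n6('db'): parent n5 fail=0; on 'b' 0 → fail=8;  out ∅∪∅=∅
  n9('bc'): parent n8 fail=0; on 'c' 0 → fail=1;  out {3}∪∅={3}
  n3('cad'): parent n2 fail=4; on 'd' 4→0 → fail=5;  out {0}∪∅={0}
  n7('dbc'): parent n6 fail=8; on 'c' 8 → fail=9;  out {2}∪{3}={2,3}

Run:
[0] read 'd'  n0⇒n5
[1] read 'b'  n5⇒n6
[2] read 'c'  n6⇒n7  → match P2@[0:2],P3@[1:2]
[3] read 'a'  n7⇒n2 (fail-walked)  → match P1@[3:3]
[4] read 'd'  n2⇒n3  → match P0@[2:4]
[5] read 'd'  n3⇒n5 (fail-walked)
[6] read 'd'  n5⇒n5 (fail-walked)
[7] read 'b'  n5⇒n6
[8] read 'c'  n6⇒n7  → match P2@[6:8],P3@[7:8]
[9] read 'b'  n7⇒n8 (fail-walked)
[10] read 'c'  n8⇒n9  → match P3@[9:10]
[11] read 'd'  n9⇒n5 (fail-walked)
[12] read 'b'  n5⇒n6
[13] read 'c'  n6⇒n7  → match P2@[11:13],P3@[12:13]
[14] read 'b'  n7⇒n8 (fail-walked)
[15] read 'b'  n8⇒n8 (fail-walked)
[16] read 'a'  n8⇒n4 (fail-walked)  → match P1@[16:16]
[17] read 'a'  n4⇒n4 (fail-walked)  → match P1@[17:17]
[18] read 'b'  n4⇒n8 (fail-walked)
[19] read 'c'  n8⇒n9  → match P3@[18:19]
[20] read 'b'  n9⇒n8 (fail-walked)
[21] read 'c'  n8⇒n9  → match P3@[20:21]
[22] read 'd'  n9⇒n5 (fail-walked)
[23] read 'a'  n5⇒n4 (fail-walked)  → match P1@[23:23]
[24] read 'b'  n4⇒n8 (fail-walked)
[25] read 'c'  n8⇒n9  → match P3@[24:25]
[26] read 'd'  n9⇒n5 (fail-walked)
[27] read 'b'  n5⇒n6
[28] read 'c'  n6⇒n7  → match P2@[26:28],P3@[27:28]
[29] read 'd'  n7⇒n5 (fail-walked)
[30] read 'b'  n5⇒n6
[31] read 'c'  n6⇒n7  → match P2@[29:31],P3@[30:31]
[32] read 'd'  n7⇒n5 (fail-walked)
[33] read 'd'  n5⇒n5 (fail-walked)
[34] read 'd'  n5⇒n5 (fail-walked)
[35] read 'd'  n5⇒n5 (fail-walked)
[36] read 'b'  n5⇒n6
[37] read 'c'  n6⇒n7  → match P2@[35:37],P3@[36:37]
[38] read 'd'  n7⇒n5 (fail-walked)
[39] read 'a'  n5⇒n4 (fail-walked)  → match P1@[39:39]
[40] read 'b'  n4⇒n8 (fail-walked)
[41] read 'c'  n8⇒n9  → match P3@[40:41]
[42] read 'b'  n9⇒n8 (fail-walked)
[43] read 'c'  n8⇒n9  → match P3@[42:43]
[44] read 'd'  n9⇒n5 (fail-walked)
[45] read 'a'  n5⇒n4 (fail-walked)  → match P1@[45:45]
[46] read 'b'  n4⇒n8 (fail-walked)
[47] read 'c'  n8⇒n9  → match P3@[46:47]
[48] read 'd'  n9⇒n5 (fail-walked)
[49] read 'c'  n5⇒n1 (fail-walked)
[50] read 'a'  n1⇒n2  → match P1@[50:50]
[51] read 'd'  n2⇒n3  → match P0@[49:51]
[52] read 'b'  n3⇒n6 (fail-walked)
[53] read 'd'  n6⇒n5 (fail-walked)
[54] read 'c'  n5⇒n1 (fail-walked)
[55] read 'c'  n1⇒n1 (fail-walked)
[56] read 'b'  n1⇒n8 (fail-walked)
[57] read 'a'  n8⇒n4 (fail-walked)  → match P1@[57:57]
[58] read 'd'  n4⇒n5 (fail-walked)
[59] read 'b'  n5⇒n6
[60] read 'b'  n6⇒n8 (fail-walked)
[61] read 'c'  n8⇒n9  → match P3@[60:61]
[62] read 'b'  n9⇒n8 (fail-walked)
[63] read 'c'  n8⇒n9  → match P3@[62:63]
[64] read 'b'  n9⇒n8 (fail-walked)
[65] read 'a'  n8⇒n4 (fail-walked)  → match P1@[65:65]
[66] read 'd'  n4⇒n5 (fail-walked)
[67] read 'b'  n5⇒n6
[68] read 'd'  n6⇒n5 (fail-walked)
[69] read 'b'  n5⇒n6
[70] read 'c'  n6⇒n7  → match P2@[68:70],P3@[69:70]
[71] read 'c'  n7⇒n1 (fail-walked)
[72] read 'a'  n1⇒n2  → match P1@[72:72]
[73] read 'd'  n2⇒n3  → match P0@[71:73]
[74] read 'b'  n3⇒n6 (fail-walked)
[75] read 'b'  n6⇒n8 (fail-walked)
[76] read 'd'  n8⇒n5 (fail-walked)
[77] read 'b'  n5⇒n6
[78] read 'c'  n6⇒n7  → match P2@[76:78],P3@[77:78]
[79] read 'd'  n7⇒n5 (fail-walked)

All matches (sorted): [[2,2],[2,3],[3,1],[4,0],[8,2],[8,3],[10,3],[13,2],[13,3],[16,1],[17,1],[19,3],[21,3],[23,1],[25,3],[28,2],[28,3],[31,2],[31,3],[37,2],[37,3],[39,1],[41,3],[43,3],[45,1],[47,3],[50,1],[51,0],[57,1],[61,3],[63,3],[65,1],[70,2],[70,3],[72,1],[73,0],[78,2],[78,3]]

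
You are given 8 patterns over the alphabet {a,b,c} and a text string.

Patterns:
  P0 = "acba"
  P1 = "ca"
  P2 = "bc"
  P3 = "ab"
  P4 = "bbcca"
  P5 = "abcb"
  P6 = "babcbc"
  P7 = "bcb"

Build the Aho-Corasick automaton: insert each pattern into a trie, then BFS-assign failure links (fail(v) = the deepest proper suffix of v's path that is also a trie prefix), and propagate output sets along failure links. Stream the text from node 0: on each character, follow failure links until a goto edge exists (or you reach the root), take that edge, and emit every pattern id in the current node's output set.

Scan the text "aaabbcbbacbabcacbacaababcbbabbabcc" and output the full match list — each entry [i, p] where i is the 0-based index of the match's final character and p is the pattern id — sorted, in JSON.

Build:
Trie (insert patterns):
  n0 'ε': a→1 b→7 c→5
  n1 'a': b→9 c→2
  n2 'ac': b→3
  n3 'acb': a→4
  n4 'acba': ·  [P0 ends]
  n5 'c': a→6
  n6 'ca': ·  [P1 ends]
  n7 'b': a→16 b→10 c→8
  n8 'bc': b→21  [P2 ends]
  n9 'ab': c→14  [P3 ends]
  n10 'bb': c→11
  n11 'bbc': c→12
  n12 'bbcc': a→13
  n13 'bbcca': ·  [P4 ends]
  n14 'abc': b→15
  n15 'abcb': ·  [P5 ends]
  n16 'ba': b→17
  n17 'bab': c→18
  n18 'babc': b→19
  n19 'babcb': c→20
  n20 'babcbc': ·  [P6 ends]
  n21 'bcb': ·  [P7 ends]

BFS fail/out derivation:
  fail(1) 'a': from fail(0)=0 chase 'a': 0 ⇒ 0;  out=∅∪out(0)=∅
  fail(5) 'c': from fail(0)=0 chase 'c': 0 ⇒ 0;  out=∅∪out(0)=∅
  fail(7) 'b': from fail(0)=0 chase 'b': 0 ⇒ 0;  out=∅∪out(0)=∅
  fail(2) 'ac': from fail(1)=0 chase 'c': 0 ⇒ 5;  out=∅∪out(5)=∅
  fail(6) 'ca': from fail(5)=0 chase 'a': 0 ⇒ 1;  out={1}∪out(1)={1}
  fail(8) 'bc': from fail(7)=0 chase 'c': 0 ⇒ 5;  out={2}∪out(5)={2}
  fail(9) 'ab': from fail(1)=0 chase 'b': 0 ⇒ 7;  out={3}∪out(7)={3}
  fail(10) 'bb': from fail(7)=0 chase 'b': 0 ⇒ 7;  out=∅∪out(7)=∅
  fail(16) 'ba': from fail(7)=0 chase 'a': 0 ⇒ 1;  out=∅∪out(1)=∅
  fail(3) 'acb': from fail(2)=5 chase 'b': 5→0 ⇒ 7;  out=∅∪out(7)=∅
  fail(11) 'bbc': from fail(10)=7 chase 'c': 7 ⇒ 8;  out=∅∪out(8)={2}
  fail(14) 'abc': from fail(9)=7 chase 'c': 7 ⇒ 8;  out=∅∪out(8)={2}
  fail(17) 'bab': from fail(16)=1 chase 'b': 1 ⇒ 9;  out=∅∪out(9)={3}
  fail(21) 'bcb': from fail(8)=5 chase 'b': 5→0 ⇒ 7;  out={7}∪out(7)={7}
  fail(4) 'acba': from fail(3)=7 chase 'a': 7 ⇒ 16;  out={0}∪out(16)={0}
  fail(12) 'bbcc': from fail(11)=8 chase 'c': 8→5→0 ⇒ 5;  out=∅∪out(5)=∅
  fail(15) 'abcb': from fail(14)=8 chase 'b': 8 ⇒ 21;  out={5}∪out(21)={5,7}
  fail(18) 'babc': from fail(17)=9 chase 'c': 9 ⇒ 14;  out=∅∪out(14)={2}
  fail(13) 'bbcca': from fail(12)=5 chase 'a': 5 ⇒ 6;  out={4}∪out(6)={1,4}
  fail(19) 'babcb': from fail(18)=14 chase 'b': 14 ⇒ 15;  out=∅∪out(15)={5,7}
  fail(20) 'babcbc': from fail(19)=15 chase 'c': 15→21→7 ⇒ 8;  out={6}∪out(8)={2,6}

Run:
[0] read 'a'  n0⇒n1
[1] read 'a'  n1⇒n1 (via fail)
[2] read 'a'  n1⇒n1 (via fail)
[3] read 'b'  n1⇒n9  ** P3@[2:3]
[4] read 'b'  n9⇒n10 (via fail)
[5] read 'c'  n10⇒n11  ** P2@[4:5]
[6] read 'b'  n11⇒n21 (via fail)  ** P7@[4:6]
[7] read 'b'  n21⇒n10 (via fail)
[8] read 'a'  n10⇒n16 (via fail)
[9] read 'c'  n16⇒n2 (via fail)
[10] read 'b'  n2⇒n3
[11] read 'a'  n3⇒n4  ** P0@[8:11]
[12] read 'b'  n4⇒n17 (via fail)  ** P3@[11:12]
[13] read 'c'  n17⇒n18  ** P2@[12:13]
[14] read 'a'  n18⇒n6 (via fail)  ** P1@[13:14]
[15] read 'c'  n6⇒n2 (via fail)
[16] read 'b'  n2⇒n3
[17] read 'a'  n3⇒n4  ** P0@[14:17]
[18] read 'c'  n4⇒n2 (via fail)
[19] read 'a'  n2⇒n6 (via fail)  ** P1@[18:19]
[20] read 'a'  n6⇒n1 (via fail)
[21] read 'b'  n1⇒n9  ** P3@[20:21]
[22] read 'a'  n9⇒n16 (via fail)
[23] read 'b'  n16⇒n17  ** P3@[22:23]
[24] read 'c'  n17⇒n18  ** P2@[23:24]
[25] read 'b'  n18⇒n19  ** P5@[22:25],P7@[23:25]
[26] read 'b'  n19⇒n10 (via fail)
[27] read 'a'  n10⇒n16 (via fail)
[28] read 'b'  n16⇒n17  ** P3@[27:28]
[29] read 'b'  n17⇒n10 (via fail)
[30] read 'a'  n10⇒n16 (via fail)
[31] read 'b'  n16⇒n17  ** P3@[30:31]
[32] read 'c'  n17⇒n18  ** P2@[31:32]
[33] read 'c'  n18⇒n5 (via fail)

Result: [[3,3],[5,2],[6,7],[11,0],[12,3],[13,2],[14,1],[17,0],[19,1],[21,3],[23,3],[24,2],[25,5],[25,7],[28,3],[31,3],[32,2]]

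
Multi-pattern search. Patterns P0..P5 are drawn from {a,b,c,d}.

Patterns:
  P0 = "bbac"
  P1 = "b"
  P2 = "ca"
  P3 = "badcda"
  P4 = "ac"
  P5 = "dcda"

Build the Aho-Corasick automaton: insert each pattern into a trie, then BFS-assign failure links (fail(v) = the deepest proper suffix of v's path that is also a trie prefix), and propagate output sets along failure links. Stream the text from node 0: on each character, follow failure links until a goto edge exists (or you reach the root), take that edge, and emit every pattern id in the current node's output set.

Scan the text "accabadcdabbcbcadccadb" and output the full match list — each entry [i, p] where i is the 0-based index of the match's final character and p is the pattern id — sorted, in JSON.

Build automaton:
Trie nodes:
  0='ε' goto a→12 b→1 c→5 d→14
  1='b' goto a→7 b→2  ←P1
  2='bb' goto a→3
  3='bba' goto c→4
  4='bbac' goto ·  ←P0
  5='c' goto a→6
  6='ca' goto ·  ←P2
  7='ba' goto d→8
  8='bad' goto c→9
  9='badc' goto d→10
  10='badcd' goto a→11
  11='badcda' goto ·  ←P3
  12='a' goto c→13
  13='ac' goto ·  ←P4
  14='d' goto c→15
  15='dc' goto d→16
  16='dcd' goto a→17
  17='dcda' goto ·  ←P5

BFS fail/out derivation:
  n1('b'): parent n0 fail=0; on 'b' 0 → fail=0;  out {1}∪∅={1}
  n5('c'): parent n0 fail=0; on 'c' 0 → fail=0;  out ∅∪∅=∅
  n12('a'): parent n0 fail=0; on 'a' 0 → fail=0;  out ∅∪∅=∅
  n14('d'): parent n0 fail=0; on 'd' 0 → fail=0;  out ∅∪∅=∅
  n2('bb'): parent n1 fail=0; on 'b' 0 → fail=1;  out ∅∪{1}={1}
  n6('ca'): parent n5 fail=0; on 'a' 0 → fail=12;  out {2}∪∅={2}
  n7('ba'): parent n1 fail=0; on 'a' 0 → fail=12;  out ∅∪∅=∅
  n13('ac'): parent n12 fail=0; on 'c' 0 → fail=5;  out {4}∪∅={4}
  n15('dc'): parent n14 fail=0; on 'c' 0 → fail=5;  out ∅∪∅=∅
  n3('bba'): parent n2 fail=1; on 'a' 1 → fail=7;  out ∅∪∅=∅
  n8('bad'): parent n7 fail=12; on 'd' 12→0 → fail=14;  out ∅∪∅=∅
  n16('dcd'): parent n15 fail=5; on 'd' 5→0 → fail=14;  out ∅∪∅=∅
  n4('bbac'): parent n3 fail=7; on 'c' 7→12 → fail=13;  out {0}∪{4}={0,4}
  n9('badc'): parent n8 fail=14; on 'c' 14 → fail=15;  out ∅∪∅=∅
  n17('dcda'): parent n16 fail=14; on 'a' 14→0 → fail=12;  out {5}∪∅={5}
  n10('badcd'): parent n9 fail=15; on 'd' 15 → fail=16;  out ∅∪∅=∅
  n11('badcda'): parent n10 fail=16; on 'a' 16 → fail=17;  out {3}∪{5}={3,5}

Run:
pos 0 'a': at 12
pos 1 'c': at 13  → match P4@[0:1]
pos 2 'c': at 5 (via fail)
pos 3 'a': at 6  → match P2@[2:3]
pos 4 'b': at 1 (via fail)  → match P1@[4:4]
pos 5 'a': at 7
pos 6 'd': at 8
pos 7 'c': at 9
pos 8 'd': at 10
pos 9 'a': at 11  → match P3@[4:9],P5@[6:9]
pos 10 'b': at 1 (via fail)  → match P1@[10:10]
pos 11 'b': at 2  → match P1@[11:11]
pos 12 'c': at 5 (via fail)
pos 13 'b': at 1 (via fail)  → match P1@[13:13]
pos 14 'c': at 5 (via fail)
pos 15 'a': at 6  → match P2@[14:15]
pos 16 'd': at 14 (via fail)
pos 17 'c': at 15
pos 18 'c': at 5 (via fail)
pos 19 'a': at 6  → match P2@[18:19]
pos 20 'd': at 14 (via fail)
pos 21 'b': at 1 (via fail)  → match P1@[21:21]

Result: [[1,4],[3,2],[4,1],[9,3],[9,5],[10,1],[11,1],[13,1],[15,2],[19,2],[21,1]]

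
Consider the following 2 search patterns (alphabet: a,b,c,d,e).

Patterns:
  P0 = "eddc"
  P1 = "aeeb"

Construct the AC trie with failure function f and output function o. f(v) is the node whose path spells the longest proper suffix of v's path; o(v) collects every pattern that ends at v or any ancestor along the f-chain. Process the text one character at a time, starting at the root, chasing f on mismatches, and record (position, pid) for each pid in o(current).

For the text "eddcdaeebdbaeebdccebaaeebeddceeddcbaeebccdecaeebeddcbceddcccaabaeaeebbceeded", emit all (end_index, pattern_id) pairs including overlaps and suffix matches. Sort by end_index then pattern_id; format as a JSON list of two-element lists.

Build:
Trie nodes:
  0='ε' goto a→5 e→1
  1='e' goto d→2
  2='ed' goto d→3
  3='edd' goto c→4
  4='eddc' goto ·  ←P0
  5='a' goto e→6
  6='ae' goto e→7
  7='aee' goto b→8
  8='aeeb' goto ·  ←P1

Failure links (BFS by depth):
  n1('e'): parent n0 fail=0; on 'e' 0 → fail=0;  out ∅∪∅=∅
  n5('a'): parent n0 fail=0; on 'a' 0 → fail=0;  out ∅∪∅=∅
  n2('ed'): parent n1 fail=0; on 'd' 0 → fail=0;  out ∅∪∅=∅
  n6('ae'): parent n5 fail=0; on 'e' 0 → fail=1;  out ∅∪∅=∅
  n3('edd'): parent n2 fail=0; on 'd' 0 → fail=0;  out ∅∪∅=∅
  n7('aee'): parent n6 fail=1; on 'e' 1→0 → fail=1;  out ∅∪∅=∅
  n4('eddc'): parent n3 fail=0; on 'c' 0 → fail=0;  out {0}∪∅={0}
  n8('aeeb'): parent n7 fail=1; on 'b' 1→0 → fail=0;  out {1}∪∅={1}

Run:
i=0 'e': node 0→1
i=1 'd': node 1→2
i=2 'd': node 2→3
i=3 'c': node 3→4  emit P0@[0:3]
i=4 'd': node 4→0 ·f
i=5 'a': node 0→5
i=6 'e': node 5→6
i=7 'e': node 6→7
i=8 'b': node 7→8  emit P1@[5:8]
i=9 'd': node 8→0 ·f
i=10 'b': node 0→0
i=11 'a': node 0→5
i=12 'e': node 5→6
i=13 'e': node 6→7
i=14 'b': node 7→8  emit P1@[11:14]
i=15 'd': node 8→0 ·f
i=16 'c': node 0→0
i=17 'c': node 0→0
i=18 'e': node 0→1
i=19 'b': node 1→0 ·f
i=20 'a': node 0→5
i=21 'a': node 5→5 ·f
i=22 'e': node 5→6
i=23 'e': node 6→7
i=24 'b': node 7→8  emit P1@[21:24]
i=25 'e': node 8→1 ·f
i=26 'd': node 1→2
i=27 'd': node 2→3
i=28 'c': node 3→4  emit P0@[25:28]
i=29 'e': node 4→1 ·f
i=30 'e': node 1→1 ·f
i=31 'd': node 1→2
i=32 'd': node 2→3
i=33 'c': node 3→4  emit P0@[30:33]
i=34 'b': node 4→0 ·f
i=35 'a': node 0→5
i=36 'e': node 5→6
i=37 'e': node 6→7
i=38 'b': node 7→8  emit P1@[35:38]
i=39 'c': node 8→0 ·f
i=40 'c': node 0→0
i=41 'd': node 0→0
i=42 'e': node 0→1
i=43 'c': node 1→0 ·f
i=44 'a': node 0→5
i=45 'e': node 5→6
i=46 'e': node 6→7
i=47 'b': node 7→8  emit P1@[44:47]
i=48 'e': node 8→1 ·f
i=49 'd': node 1→2
i=50 'd': node 2→3
i=51 'c': node 3→4  emit P0@[48:51]
i=52 'b': node 4→0 ·f
i=53 'c': node 0→0
i=54 'e': node 0→1
i=55 'd': node 1→2
i=56 'd': node 2→3
i=57 'c': node 3→4  emit P0@[54:57]
i=58 'c': node 4→0 ·f
i=59 'c': node 0→0
i=60 'a': node 0→5
i=61 'a': node 5→5 ·f
i=62 'b': node 5→0 ·f
i=63 'a': node 0→5
i=64 'e': node 5→6
i=65 'a': node 6→5 ·f
i=66 'e': node 5→6
i=67 'e': node 6→7
i=68 'b': node 7→8  emit P1@[65:68]
i=69 'b': node 8→0 ·f
i=70 'c': node 0→0
i=71 'e': node 0→1
i=72 'e': node 1→1 ·f
i=73 'd': node 1→2
i=74 'e': node 2→1 ·f
i=75 'd': node 1→2

All matches (sorted): [[3,0],[8,1],[14,1],[24,1],[28,0],[33,0],[38,1],[47,1],[51,0],[57,0],[68,1]]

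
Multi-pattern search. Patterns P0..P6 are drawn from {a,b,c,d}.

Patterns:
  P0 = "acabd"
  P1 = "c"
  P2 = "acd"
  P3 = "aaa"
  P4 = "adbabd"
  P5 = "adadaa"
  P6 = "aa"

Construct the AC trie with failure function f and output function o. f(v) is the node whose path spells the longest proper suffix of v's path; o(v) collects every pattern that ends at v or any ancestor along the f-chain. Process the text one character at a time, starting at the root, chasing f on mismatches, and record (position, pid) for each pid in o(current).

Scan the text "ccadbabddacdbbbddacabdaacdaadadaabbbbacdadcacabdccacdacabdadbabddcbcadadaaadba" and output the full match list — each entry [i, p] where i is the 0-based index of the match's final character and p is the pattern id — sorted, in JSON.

Construct AC machine:
Trie nodes:
  0='ε' goto a→1 c→6
  1='a' goto a→8 c→2 d→10
  2='ac' goto a→3 d→7
  3='aca' goto b→4
  4='acab' goto d→5
  5='acabd' goto ·  ←P0
  6='c' goto ·  ←P1
  7='acd' goto ·  ←P2
  8='aa' goto a→9  ←P6
  9='aaa' goto ·  ←P3
  10='ad' goto a→15 b→11
  11='adb' goto a→12
  12='adba' goto b→13
  13='adbab' goto d→14
  14='adbabd' goto ·  ←P4
  15='ada' goto d→16
  16='adad' goto a→17
  17='adada' goto a→18
  18='adadaa' goto ·  ←P5

BFS fail/out derivation:
  n1('a'): parent n0 fail=0; on 'a' 0 → fail=0;  out ∅∪∅=∅
  n6('c'): parent n0 fail=0; on 'c' 0 → fail=0;  out {1}∪∅={1}
  n2('ac'): parent n1 fail=0; on 'c' 0 → fail=6;  out ∅∪{1}={1}
  n8('aa'): parent n1 fail=0; on 'a' 0 → fail=1;  out {6}∪∅={6}
  n10('ad'): parent n1 fail=0; on 'd' 0 → fail=0;  out ∅∪∅=∅
  n3('aca'): parent n2 fail=6; on 'a' 6→0 → fail=1;  out ∅∪∅=∅
  n7('acd'): parent n2 fail=6; on 'd' 6→0 → fail=0;  out {2}∪∅={2}
  n9('aaa'): parent n8 fail=1; on 'a' 1 → fail=8;  out {3}∪{6}={3,6}
  n11('adb'): parent n10 fail=0; on 'b' 0 → fail=0;  out ∅∪∅=∅
  n15('ada'): parent n10 fail=0; on 'a' 0 → fail=1;  out ∅∪∅=∅
  n4('acab'): parent n3 fail=1; on 'b' 1→0 → fail=0;  out ∅∪∅=∅
  n12('adba'): parent n11 fail=0; on 'a' 0 → fail=1;  out ∅∪∅=∅
  n16('adad'): parent n15 fail=1; on 'd' 1 → fail=10;  out ∅∪∅=∅
  n5('acabd'): parent n4 fail=0; on 'd' 0 → fail=0;  out {0}∪∅={0}
  n13('adbab'): parent n12 fail=1; on 'b' 1→0 → fail=0;  out ∅∪∅=∅
  n17('adada'): parent n16 fail=10; on 'a' 10 → fail=15;  out ∅∪∅=∅
  n14('adbabd'): parent n13 fail=0; on 'd' 0 → fail=0;  out {4}∪∅={4}
  n18('adadaa'): parent n17 fail=15; on 'a' 15→1 → fail=8;  out {5}∪{6}={5,6}

Run:
[0] read 'c'  n0⇒n6  → match P1@[0:0]
[1] read 'c'  n6⇒n6 (fail-walked)  → match P1@[1:1]
[2] read 'a'  n6⇒n1 (fail-walked)
[3] read 'd'  n1⇒n10
[4] read 'b'  n10⇒n11
[5] read 'a'  n11⇒n12
[6] read 'b'  n12⇒n13
[7] read 'd'  n13⇒n14  → match P4@[2:7]
[8] read 'd'  n14⇒n0 (fail-walked)
[9] read 'a'  n0⇒n1
[10] read 'c'  n1⇒n2  → match P1@[10:10]
[11] read 'd'  n2⇒n7  → match P2@[9:11]
[12] read 'b'  n7⇒n0 (fail-walked)
[13] read 'b'  n0⇒n0
[14] read 'b'  n0⇒n0
[15] read 'd'  n0⇒n0
[16] read 'd'  n0⇒n0
[17] read 'a'  n0⇒n1
[18] read 'c'  n1⇒n2  → match P1@[18:18]
[19] read 'a'  n2⇒n3
[20] read 'b'  n3⇒n4
[21] read 'd'  n4⇒n5  → match P0@[17:21]
[22] read 'a'  n5⇒n1 (fail-walked)
[23] read 'a'  n1⇒n8  → match P6@[22:23]
[24] read 'c'  n8⇒n2 (fail-walked)  → match P1@[24:24]
[25] read 'd'  n2⇒n7  → match P2@[23:25]
[26] read 'a'  n7⇒n1 (fail-walked)
[27] read 'a'  n1⇒n8  → match P6@[26:27]
[28] read 'd'  n8⇒n10 (fail-walked)
[29] read 'a'  n10⇒n15
[30] read 'd'  n15⇒n16
[31] read 'a'  n16⇒n17
[32] read 'a'  n17⇒n18  → match P5@[27:32],P6@[31:32]
[33] read 'b'  n18⇒n0 (fail-walked)
[34] read 'b'  n0⇒n0
[35] read 'b'  n0⇒n0
[36] read 'b'  n0⇒n0
[37] read 'a'  n0⇒n1
[38] read 'c'  n1⇒n2  → match P1@[38:38]
[39] read 'd'  n2⇒n7  → match P2@[37:39]
[40] read 'a'  n7⇒n1 (fail-walked)
[41] read 'd'  n1⇒n10
[42] read 'c'  n10⇒n6 (fail-walked)  → match P1@[42:42]
[43] read 'a'  n6⇒n1 (fail-walked)
[44] read 'c'  n1⇒n2  → match P1@[44:44]
[45] read 'a'  n2⇒n3
[46] read 'b'  n3⇒n4
[47] read 'd'  n4⇒n5  → match P0@[43:47]
[48] read 'c'  n5⇒n6 (fail-walked)  → match P1@[48:48]
[49] read 'c'  n6⇒n6 (fail-walked)  → match P1@[49:49]
[50] read 'a'  n6⇒n1 (fail-walked)
[51] read 'c'  n1⇒n2  → match P1@[51:51]
[52] read 'd'  n2⇒n7  → match P2@[50:52]
[53] read 'a'  n7⇒n1 (fail-walked)
[54] read 'c'  n1⇒n2  → match P1@[54:54]
[55] read 'a'  n2⇒n3
[56] read 'b'  n3⇒n4
[57] read 'd'  n4⇒n5  → match P0@[53:57]
[58] read 'a'  n5⇒n1 (fail-walked)
[59] read 'd'  n1⇒n10
[60] read 'b'  n10⇒n11
[61] read 'a'  n11⇒n12
[62] read 'b'  n12⇒n13
[63] read 'd'  n13⇒n14  → match P4@[58:63]
[64] read 'd'  n14⇒n0 (fail-walked)
[65] read 'c'  n0⇒n6  → match P1@[65:65]
[66] read 'b'  n6⇒n0 (fail-walked)
[67] read 'c'  n0⇒n6  → match P1@[67:67]
[68] read 'a'  n6⇒n1 (fail-walked)
[69] read 'd'  n1⇒n10
[70] read 'a'  n10⇒n15
[71] read 'd'  n15⇒n16
[72] read 'a'  n16⇒n17
[73] read 'a'  n17⇒n18  → match P5@[68:73],P6@[72:73]
[74] read 'a'  n18⇒n9 (fail-walked)  → match P3@[72:74],P6@[73:74]
[75] read 'd'  n9⇒n10 (fail-walked)
[76] read 'b'  n10⇒n11
[77] read 'a'  n11⇒n12

All matches (sorted): [[0,1],[1,1],[7,4],[10,1],[11,2],[18,1],[21,0],[23,6],[24,1],[25,2],[27,6],[32,5],[32,6],[38,1],[39,2],[42,1],[44,1],[47,0],[48,1],[49,1],[51,1],[52,2],[54,1],[57,0],[63,4],[65,1],[67,1],[73,5],[73,6],[74,3],[74,6]]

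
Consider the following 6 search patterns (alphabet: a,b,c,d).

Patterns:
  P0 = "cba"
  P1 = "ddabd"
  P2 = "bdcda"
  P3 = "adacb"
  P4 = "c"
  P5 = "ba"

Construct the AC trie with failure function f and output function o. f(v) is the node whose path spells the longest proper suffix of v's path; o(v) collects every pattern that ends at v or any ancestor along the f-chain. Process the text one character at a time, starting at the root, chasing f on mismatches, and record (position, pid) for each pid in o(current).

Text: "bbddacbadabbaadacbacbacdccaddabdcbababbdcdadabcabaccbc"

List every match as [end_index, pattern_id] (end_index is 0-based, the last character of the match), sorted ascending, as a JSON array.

Construct AC machine:
Trie nodes:
  n0 'ε': a→14 b→9 c→1 d→4
  n1 'c': b→2  [P4 ends]
  n2 'cb': a→3
  n3 'cba': ·  [P0 ends]
  n4 'd': d→5
  n5 'dd': a→6
  n6 'dda': b→7
  n7 'ddab': d→8
  n8 'ddabd': ·  [P1 ends]
  n9 'b': a→19 d→10
  n10 'bd': c→11
  n11 'bdc': d→12
  n12 'bdcd': a→13
  n13 'bdcda': ·  [P2 ends]
  n14 'a': d→15
  n15 'ad': a→16
  n16 'ada': c→17
  n17 'adac': b→18
  n18 'adacb': ·  [P3 ends]
  n19 'ba': ·  [P5 ends]

Failure links (BFS by depth):
  fail(1) 'c': from fail(0)=0 chase 'c': 0 ⇒ 0;  out={4}∪out(0)={4}
  fail(4) 'd': from fail(0)=0 chase 'd': 0 ⇒ 0;  out=∅∪out(0)=∅
  fail(9) 'b': from fail(0)=0 chase 'b': 0 ⇒ 0;  out=∅∪out(0)=∅
  fail(14) 'a': from fail(0)=0 chase 'a': 0 ⇒ 0;  out=∅∪out(0)=∅
  fail(2) 'cb': from fail(1)=0 chase 'b': 0 ⇒ 9;  out=∅∪out(9)=∅
  fail(5) 'dd': from fail(4)=0 chase 'd': 0 ⇒ 4;  out=∅∪out(4)=∅
  fail(10) 'bd': from fail(9)=0 chase 'd': 0 ⇒ 4;  out=∅∪out(4)=∅
  fail(15) 'ad': from fail(14)=0 chase 'd': 0 ⇒ 4;  out=∅∪out(4)=∅
  fail(19) 'ba': from fail(9)=0 chase 'a': 0 ⇒ 14;  out={5}∪out(14)={5}
  fail(3) 'cba': from fail(2)=9 chase 'a': 9 ⇒ 19;  out={0}∪out(19)={0,5}
  fail(6) 'dda': from fail(5)=4 chase 'a': 4→0 ⇒ 14;  out=∅∪out(14)=∅
  fail(11) 'bdc': from fail(10)=4 chase 'c': 4→0 ⇒ 1;  out=∅∪out(1)={4}
  fail(16) 'ada': from fail(15)=4 chase 'a': 4→0 ⇒ 14;  out=∅∪out(14)=∅
  fail(7) 'ddab': from fail(6)=14 chase 'b': 14→0 ⇒ 9;  out=∅∪out(9)=∅
  fail(12) 'bdcd': from fail(11)=1 chase 'd': 1→0 ⇒ 4;  out=∅∪out(4)=∅
  fail(17) 'adac': from fail(16)=14 chase 'c': 14→0 ⇒ 1;  out=∅∪out(1)={4}
  fail(8) 'ddabd': from fail(7)=9 chase 'd': 9 ⇒ 10;  out={1}∪out(10)={1}
  fail(13) 'bdcda': from fail(12)=4 chase 'a': 4→0 ⇒ 14;  out={2}∪out(14)={2}
  fail(18) 'adacb': from fail(17)=1 chase 'b': 1 ⇒ 2;  out={3}∪out(2)={3}

Scan:
i=0 'b': node 0→9
i=1 'b': node 9→9 ·f
i=2 'd': node 9→10
i=3 'd': node 10→5 ·f
i=4 'a': node 5→6
i=5 'c': node 6→1 ·f  ** P4@[5:5]
i=6 'b': node 1→2
i=7 'a': node 2→3  ** P0@[5:7],P5@[6:7]
i=8 'd': node 3→15 ·f
i=9 'a': node 15→16
i=10 'b': node 16→9 ·f
i=11 'b': node 9→9 ·f
i=12 'a': node 9→19  ** P5@[11:12]
i=13 'a': node 19→14 ·f
i=14 'd': node 14→15
i=15 'a': node 15→16
i=16 'c': node 16→17  ** P4@[16:16]
i=17 'b': node 17→18  ** P3@[13:17]
i=18 'a': node 18→3 ·f  ** P0@[16:18],P5@[17:18]
i=19 'c': node 3→1 ·f  ** P4@[19:19]
i=20 'b': node 1→2
i=21 'a': node 2→3  ** P0@[19:21],P5@[20:21]
i=22 'c': node 3→1 ·f  ** P4@[22:22]
i=23 'd': node 1→4 ·f
i=24 'c': node 4→1 ·f  ** P4@[24:24]
i=25 'c': node 1→1 ·f  ** P4@[25:25]
i=26 'a': node 1→14 ·f
i=27 'd': node 14→15
i=28 'd': node 15→5 ·f
i=29 'a': node 5→6
i=30 'b': node 6→7
i=31 'd': node 7→8  ** P1@[27:31]
i=32 'c': node 8→11 ·f  ** P4@[32:32]
i=33 'b': node 11→2 ·f
i=34 'a': node 2→3  ** P0@[32:34],P5@[33:34]
i=35 'b': node 3→9 ·f
i=36 'a': node 9→19  ** P5@[35:36]
i=37 'b': node 19→9 ·f
i=38 'b': node 9→9 ·f
i=39 'd': node 9→10
i=40 'c': node 10→11  ** P4@[40:40]
i=41 'd': node 11→12
i=42 'a': node 12→13  ** P2@[38:42]
i=43 'd': node 13→15 ·f
i=44 'a': node 15→16
i=45 'b': node 16→9 ·f
i=46 'c': node 9→1 ·f  ** P4@[46:46]
i=47 'a': node 1→14 ·f
i=48 'b': node 14→9 ·f
i=49 'a': node 9→19  ** P5@[48:49]
i=50 'c': node 19→1 ·f  ** P4@[50:50]
i=51 'c': node 1→1 ·f  ** P4@[51:51]
i=52 'b': node 1→2
i=53 'c': node 2→1 ·f  ** P4@[53:53]

Matches: [[5,4],[7,0],[7,5],[12,5],[16,4],[17,3],[18,0],[18,5],[19,4],[21,0],[21,5],[22,4],[24,4],[25,4],[31,1],[32,4],[34,0],[34,5],[36,5],[40,4],[42,2],[46,4],[49,5],[50,4],[51,4],[53,4]]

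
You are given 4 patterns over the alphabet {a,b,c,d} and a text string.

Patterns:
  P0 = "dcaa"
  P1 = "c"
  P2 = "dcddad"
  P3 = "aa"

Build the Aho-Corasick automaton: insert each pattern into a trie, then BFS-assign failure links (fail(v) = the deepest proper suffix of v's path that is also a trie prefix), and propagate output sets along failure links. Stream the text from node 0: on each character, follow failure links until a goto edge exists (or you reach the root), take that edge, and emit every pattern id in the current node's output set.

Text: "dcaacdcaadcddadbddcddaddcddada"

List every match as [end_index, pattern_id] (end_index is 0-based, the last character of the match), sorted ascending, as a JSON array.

Build automaton:
Trie (insert patterns):
  n0 'ε': a→10 c→5 d→1
  n1 'd': c→2
  n2 'dc': a→3 d→6
  n3 'dca': a→4
  n4 'dcaa': ·  [P0 ends]
  n5 'c': ·  [P1 ends]
  n6 'dcd': d→7
  n7 'dcdd': a→8
  n8 'dcdda': d→9
  n9 'dcddad': ·  [P2 ends]
  n10 'a': a→11
  n11 'aa': ·  [P3 ends]

BFS fail/out derivation:
  fail(1) 'd': from fail(0)=0 chase 'd': 0 ⇒ 0;  out=∅∪out(0)=∅
  fail(5) 'c': from fail(0)=0 chase 'c': 0 ⇒ 0;  out={1}∪out(0)={1}
  fail(10) 'a': from fail(0)=0 chase 'a': 0 ⇒ 0;  out=∅∪out(0)=∅
  fail(2) 'dc': from fail(1)=0 chase 'c': 0 ⇒ 5;  out=∅∪out(5)={1}
  fail(11) 'aa': from fail(10)=0 chase 'a': 0 ⇒ 10;  out={3}∪out(10)={3}
  fail(3) 'dca': from fail(2)=5 chase 'a': 5→0 ⇒ 10;  out=∅∪out(10)=∅
  fail(6) 'dcd': from fail(2)=5 chase 'd': 5→0 ⇒ 1;  out=∅∪out(1)=∅
  fail(4) 'dcaa': from fail(3)=10 chase 'a': 10 ⇒ 11;  out={0}∪out(11)={0,3}
  fail(7) 'dcdd': from fail(6)=1 chase 'd': 1→0 ⇒ 1;  out=∅∪out(1)=∅
  fail(8) 'dcdda': from fail(7)=1 chase 'a': 1→0 ⇒ 10;  out=∅∪out(10)=∅
  fail(9) 'dcddad': from fail(8)=10 chase 'd': 10→0 ⇒ 1;  out={2}∪out(1)={2}

Scan:
[0] read 'd'  n0⇒n1
[1] read 'c'  n1⇒n2  ** P1@[1:1]
[2] read 'a'  n2⇒n3
[3] read 'a'  n3⇒n4  ** P0@[0:3],P3@[2:3]
[4] read 'c'  n4⇒n5 (via fail)  ** P1@[4:4]
[5] read 'd'  n5⇒n1 (via fail)
[6] read 'c'  n1⇒n2  ** P1@[6:6]
[7] read 'a'  n2⇒n3
[8] read 'a'  n3⇒n4  ** P0@[5:8],P3@[7:8]
[9] read 'd'  n4⇒n1 (via fail)
[10] read 'c'  n1⇒n2  ** P1@[10:10]
[11] read 'd'  n2⇒n6
[12] read 'd'  n6⇒n7
[13] read 'a'  n7⇒n8
[14] read 'd'  n8⇒n9  ** P2@[9:14]
[15] read 'b'  n9⇒n0 (via fail)
[16] read 'd'  n0⇒n1
[17] read 'd'  n1⇒n1 (via fail)
[18] read 'c'  n1⇒n2  ** P1@[18:18]
[19] read 'd'  n2⇒n6
[20] read 'd'  n6⇒n7
[21] read 'a'  n7⇒n8
[22] read 'd'  n8⇒n9  ** P2@[17:22]
[23] read 'd'  n9⇒n1 (via fail)
[24] read 'c'  n1⇒n2  ** P1@[24:24]
[25] read 'd'  n2⇒n6
[26] read 'd'  n6⇒n7
[27] read 'a'  n7⇒n8
[28] read 'd'  n8⇒n9  ** P2@[23:28]
[29] read 'a'  n9⇒n10 (via fail)

Matches: [[1,1],[3,0],[3,3],[4,1],[6,1],[8,0],[8,3],[10,1],[14,2],[18,1],[22,2],[24,1],[28,2]]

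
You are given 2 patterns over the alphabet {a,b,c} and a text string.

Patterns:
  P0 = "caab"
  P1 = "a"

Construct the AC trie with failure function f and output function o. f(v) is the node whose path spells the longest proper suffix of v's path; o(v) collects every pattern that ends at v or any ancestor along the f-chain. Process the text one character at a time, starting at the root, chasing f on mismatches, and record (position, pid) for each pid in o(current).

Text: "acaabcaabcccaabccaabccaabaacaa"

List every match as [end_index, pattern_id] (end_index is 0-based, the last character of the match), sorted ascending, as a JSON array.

Build automaton:
Trie nodes:
  0='ε' goto a→5 c→1
  1='c' goto a→2
  2='ca' goto a→3
  3='caa' goto b→4
  4='caab' goto ·  ←P0
  5='a' goto ·  ←P1

BFS fail/out derivation:
  fail(1) 'c': from fail(0)=0 chase 'c': 0 ⇒ 0;  out=∅∪out(0)=∅
  fail(5) 'a': from fail(0)=0 chase 'a': 0 ⇒ 0;  out={1}∪out(0)={1}
  fail(2) 'ca': from fail(1)=0 chase 'a': 0 ⇒ 5;  out=∅∪out(5)={1}
  fail(3) 'caa': from fail(2)=5 chase 'a': 5→0 ⇒ 5;  out=∅∪out(5)={1}
  fail(4) 'caab': from fail(3)=5 chase 'b': 5→0 ⇒ 0;  out={0}∪out(0)={0}

Scan:
pos 0 'a': at 5  ** P1@[0:0]
pos 1 'c': at 1 (fail-walked)
pos 2 'a': at 2  ** P1@[2:2]
pos 3 'a': at 3  ** P1@[3:3]
pos 4 'b': at 4  ** P0@[1:4]
pos 5 'c': at 1 (fail-walked)
pos 6 'a': at 2  ** P1@[6:6]
pos 7 'a': at 3  ** P1@[7:7]
pos 8 'b': at 4  ** P0@[5:8]
pos 9 'c': at 1 (fail-walked)
pos 10 'c': at 1 (fail-walked)
pos 11 'c': at 1 (fail-walked)
pos 12 'a': at 2  ** P1@[12:12]
pos 13 'a': at 3  ** P1@[13:13]
pos 14 'b': at 4  ** P0@[11:14]
pos 15 'c': at 1 (fail-walked)
pos 16 'c': at 1 (fail-walked)
pos 17 'a': at 2  ** P1@[17:17]
pos 18 'a': at 3  ** P1@[18:18]
pos 19 'b': at 4  ** P0@[16:19]
pos 20 'c': at 1 (fail-walked)
pos 21 'c': at 1 (fail-walked)
pos 22 'a': at 2  ** P1@[22:22]
pos 23 'a': at 3  ** P1@[23:23]
pos 24 'b': at 4  ** P0@[21:24]
pos 25 'a': at 5 (fail-walked)  ** P1@[25:25]
pos 26 'a': at 5 (fail-walked)  ** P1@[26:26]
pos 27 'c': at 1 (fail-walked)
pos 28 'a': at 2  ** P1@[28:28]
pos 29 'a': at 3  ** P1@[29:29]

All matches (sorted): [[0,1],[2,1],[3,1],[4,0],[6,1],[7,1],[8,0],[12,1],[13,1],[14,0],[17,1],[18,1],[19,0],[22,1],[23,1],[24,0],[25,1],[26,1],[28,1],[29,1]]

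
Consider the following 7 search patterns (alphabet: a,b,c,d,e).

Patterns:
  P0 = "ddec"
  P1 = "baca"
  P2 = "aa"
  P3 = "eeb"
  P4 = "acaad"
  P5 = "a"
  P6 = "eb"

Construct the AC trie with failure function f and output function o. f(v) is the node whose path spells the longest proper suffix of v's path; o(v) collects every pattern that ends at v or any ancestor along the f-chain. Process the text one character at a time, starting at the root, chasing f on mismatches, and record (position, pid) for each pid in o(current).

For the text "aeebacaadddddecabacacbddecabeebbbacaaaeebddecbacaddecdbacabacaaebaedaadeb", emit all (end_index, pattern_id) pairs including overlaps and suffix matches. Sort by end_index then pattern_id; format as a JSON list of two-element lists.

Construct AC machine:
Trie nodes:
  0='ε' goto a→9 b→5 d→1 e→11
  1='d' goto d→2
  2='dd' goto e→3
  3='dde' goto c→4
  4='ddec' goto ·  [P0 ends]
  5='b' goto a→6
  6='ba' goto c→7
  7='bac' goto a→8
  8='baca' goto ·  [P1 ends]
  9='a' goto a→10 c→14  [P5 ends]
  10='aa' goto ·  [P2 ends]
  11='e' goto b→18 e→12
  12='ee' goto b→13
  13='eeb' goto ·  [P3 ends]
  14='ac' goto a→15
  15='aca' goto a→16
  16='acaa' goto d→17
  17='acaad' goto ·  [P4 ends]
  18='eb' goto ·  [P6 ends]

Failure links (BFS by depth):
  fail(1) 'd': from fail(0)=0 chase 'd': 0 ⇒ 0;  out=∅∪out(0)=∅
  fail(5) 'b': from fail(0)=0 chase 'b': 0 ⇒ 0;  out=∅∪out(0)=∅
  fail(9) 'a': from fail(0)=0 chase 'a': 0 ⇒ 0;  out={5}∪out(0)={5}
  fail(11) 'e': from fail(0)=0 chase 'e': 0 ⇒ 0;  out=∅∪out(0)=∅
  fail(2) 'dd': from fail(1)=0 chase 'd': 0 ⇒ 1;  out=∅∪out(1)=∅
  fail(6) 'ba': from fail(5)=0 chase 'a': 0 ⇒ 9;  out=∅∪out(9)={5}
  fail(10) 'aa': from fail(9)=0 chase 'a': 0 ⇒ 9;  out={2}∪out(9)={2,5}
  fail(12) 'ee': from fail(11)=0 chase 'e': 0 ⇒ 11;  out=∅∪out(11)=∅
  fail(14) 'ac': from fail(9)=0 chase 'c': 0 ⇒ 0;  out=∅∪out(0)=∅
  fail(18) 'eb': from fail(11)=0 chase 'b': 0 ⇒ 5;  out={6}∪out(5)={6}
  fail(3) 'dde': from fail(2)=1 chase 'e': 1→0 ⇒ 11;  out=∅∪out(11)=∅
  fail(7) 'bac': from fail(6)=9 chase 'c': 9 ⇒ 14;  out=∅∪out(14)=∅
  fail(13) 'eeb': from fail(12)=11 chase 'b': 11 ⇒ 18;  out={3}∪out(18)={3,6}
  fail(15) 'aca': from fail(14)=0 chase 'a': 0 ⇒ 9;  out=∅∪out(9)={5}
  fail(4) 'ddec': from fail(3)=11 chase 'c': 11→0 ⇒ 0;  out={0}∪out(0)={0}
  fail(8) 'baca': from fail(7)=14 chase 'a': 14 ⇒ 15;  out={1}∪out(15)={1,5}
  fail(16) 'acaa': from fail(15)=9 chase 'a': 9 ⇒ 10;  out=∅∪out(10)={2,5}
  fail(17) 'acaad': from fail(16)=10 chase 'd': 10→9→0 ⇒ 1;  out={4}∪out(1)={4}

Run:
[0] read 'a'  n0⇒n9  emit P5@[0:0]
[1] read 'e'  n9⇒n11 (fail-walked)
[2] read 'e'  n11⇒n12
[3] read 'b'  n12⇒n13  emit P3@[1:3],P6@[2:3]
[4] read 'a'  n13⇒n6 (fail-walked)  emit P5@[4:4]
[5] read 'c'  n6⇒n7
[6] read 'a'  n7⇒n8  emit P1@[3:6],P5@[6:6]
[7] read 'a'  n8⇒n16 (fail-walked)  emit P2@[6:7],P5@[7:7]
[8] read 'd'  n16⇒n17  emit P4@[4:8]
[9] read 'd'  n17⇒n2 (fail-walked)
[10] read 'd'  n2⇒n2 (fail-walked)
[11] read 'd'  n2⇒n2 (fail-walked)
[12] read 'd'  n2⇒n2 (fail-walked)
[13] read 'e'  n2⇒n3
[14] read 'c'  n3⇒n4  emit P0@[11:14]
[15] read 'a'  n4⇒n9 (fail-walked)  emit P5@[15:15]
[16] read 'b'  n9⇒n5 (fail-walked)
[17] read 'a'  n5⇒n6  emit P5@[17:17]
[18] read 'c'  n6⇒n7
[19] read 'a'  n7⇒n8  emit P1@[16:19],P5@[19:19]
[20] read 'c'  n8⇒n14 (fail-walked)
[21] read 'b'  n14⇒n5 (fail-walked)
[22] read 'd'  n5⇒n1 (fail-walked)
[23] read 'd'  n1⇒n2
[24] read 'e'  n2⇒n3
[25] read 'c'  n3⇒n4  emit P0@[22:25]
[26] read 'a'  n4⇒n9 (fail-walked)  emit P5@[26:26]
[27] read 'b'  n9⇒n5 (fail-walked)
[28] read 'e'  n5⇒n11 (fail-walked)
[29] read 'e'  n11⇒n12
[30] read 'b'  n12⇒n13  emit P3@[28:30],P6@[29:30]
[31] read 'b'  n13⇒n5 (fail-walked)
[32] read 'b'  n5⇒n5 (fail-walked)
[33] read 'a'  n5⇒n6  emit P5@[33:33]
[34] read 'c'  n6⇒n7
[35] read 'a'  n7⇒n8  emit P1@[32:35],P5@[35:35]
[36] read 'a'  n8⇒n16 (fail-walked)  emit P2@[35:36],P5@[36:36]
[37] read 'a'  n16⇒n10 (fail-walked)  emit P2@[36:37],P5@[37:37]
[38] read 'e'  n10⇒n11 (fail-walked)
[39] read 'e'  n11⇒n12
[40] read 'b'  n12⇒n13  emit P3@[38:40],P6@[39:40]
[41] read 'd'  n13⇒n1 (fail-walked)
[42] read 'd'  n1⇒n2
[43] read 'e'  n2⇒n3
[44] read 'c'  n3⇒n4  emit P0@[41:44]
[45] read 'b'  n4⇒n5 (fail-walked)
[46] read 'a'  n5⇒n6  emit P5@[46:46]
[47] read 'c'  n6⇒n7
[48] read 'a'  n7⇒n8  emit P1@[45:48],P5@[48:48]
[49] read 'd'  n8⇒n1 (fail-walked)
[50] read 'd'  n1⇒n2
[51] read 'e'  n2⇒n3
[52] read 'c'  n3⇒n4  emit P0@[49:52]
[53] read 'd'  n4⇒n1 (fail-walked)
[54] read 'b'  n1⇒n5 (fail-walked)
[55] read 'a'  n5⇒n6  emit P5@[55:55]
[56] read 'c'  n6⇒n7
[57] read 'a'  n7⇒n8  emit P1@[54:57],P5@[57:57]
[58] read 'b'  n8⇒n5 (fail-walked)
[59] read 'a'  n5⇒n6  emit P5@[59:59]
[60] read 'c'  n6⇒n7
[61] read 'a'  n7⇒n8  emit P1@[58:61],P5@[61:61]
[62] read 'a'  n8⇒n16 (fail-walked)  emit P2@[61:62],P5@[62:62]
[63] read 'e'  n16⇒n11 (fail-walked)
[64] read 'b'  n11⇒n18  emit P6@[63:64]
[65] read 'a'  n18⇒n6 (fail-walked)  emit P5@[65:65]
[66] read 'e'  n6⇒n11 (fail-walked)
[67] read 'd'  n11⇒n1 (fail-walked)
[68] read 'a'  n1⇒n9 (fail-walked)  emit P5@[68:68]
[69] read 'a'  n9⇒n10  emit P2@[68:69],P5@[69:69]
[70] read 'd'  n10⇒n1 (fail-walked)
[71] read 'e'  n1⇒n11 (fail-walked)
[72] read 'b'  n11⇒n18  emit P6@[71:72]

Matches: [[0,5],[3,3],[3,6],[4,5],[6,1],[6,5],[7,2],[7,5],[8,4],[14,0],[15,5],[17,5],[19,1],[19,5],[25,0],[26,5],[30,3],[30,6],[33,5],[35,1],[35,5],[36,2],[36,5],[37,2],[37,5],[40,3],[40,6],[44,0],[46,5],[48,1],[48,5],[52,0],[55,5],[57,1],[57,5],[59,5],[61,1],[61,5],[62,2],[62,5],[64,6],[65,5],[68,5],[69,2],[69,5],[72,6]]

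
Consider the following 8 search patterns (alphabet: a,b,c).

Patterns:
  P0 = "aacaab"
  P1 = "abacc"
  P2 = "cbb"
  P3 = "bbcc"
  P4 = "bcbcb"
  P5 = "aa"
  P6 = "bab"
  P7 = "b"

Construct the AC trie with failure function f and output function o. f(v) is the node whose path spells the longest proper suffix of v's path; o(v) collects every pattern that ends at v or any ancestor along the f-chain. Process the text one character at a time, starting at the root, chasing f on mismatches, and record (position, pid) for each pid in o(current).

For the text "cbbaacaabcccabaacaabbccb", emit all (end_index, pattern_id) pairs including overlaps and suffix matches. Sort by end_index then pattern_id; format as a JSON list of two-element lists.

Construct AC machine:
Trie (insert patterns):
  0='ε' goto a→1 b→14 c→11
  1='a' goto a→2 b→7
  2='aa' goto c→3  [P5 ends]
  3='aac' goto a→4
  4='aaca' goto a→5
  5='aacaa' goto b→6
  6='aacaab' goto ·  [P0 ends]
  7='ab' goto a→8
  8='aba' goto c→9
  9='abac' goto c→10
  10='abacc' goto ·  [P1 ends]
  11='c' goto b→12
  12='cb' goto b→13
  13='cbb' goto ·  [P2 ends]
  14='b' goto a→22 b→15 c→18  [P7 ends]
  15='bb' goto c→16
  16='bbc' goto c→17
  17='bbcc' goto ·  [P3 ends]
  18='bc' goto b→19
  19='bcb' goto c→20
  20='bcbc' goto b→21
  21='bcbcb' goto ·  [P4 ends]
  22='ba' goto b→23
  23='bab' goto ·  [P6 ends]

BFS fail/out derivation:
  n1('a'): parent n0 fail=0; on 'a' 0 → fail=0;  out ∅∪∅=∅
  n11('c'): parent n0 fail=0; on 'c' 0 → fail=0;  out ∅∪∅=∅
  n14('b'): parent n0 fail=0; on 'b' 0 → fail=0;  out {7}∪∅={7}
  n2('aa'): parent n1 fail=0; on 'a' 0 → fail=1;  out {5}∪∅={5}
  n7('ab'): parent n1 fail=0; on 'b' 0 → fail=14;  out ∅∪{7}={7}
  n12('cb'): parent n11 fail=0; on 'b' 0 → fail=14;  out ∅∪{7}={7}
  n15('bb'): parent n14 fail=0; on 'b' 0 → fail=14;  out ∅∪{7}={7}
  n18('bc'): parent n14 fail=0; on 'c' 0 → fail=11;  out ∅∪∅=∅
  n22('ba'): parent n14 fail=0; on 'a' 0 → fail=1;  out ∅∪∅=∅
  n3('aac'): parent n2 fail=1; on 'c' 1→0 → fail=11;  out ∅∪∅=∅
  n8('aba'): parent n7 fail=14; on 'a' 14 → fail=22;  out ∅∪∅=∅
  n13('cbb'): parent n12 fail=14; on 'b' 14 → fail=15;  out {2}∪{7}={2,7}
  n16('bbc'): parent n15 fail=14; on 'c' 14 → fail=18;  out ∅∪∅=∅
  n19('bcb'): parent n18 fail=11; on 'b' 11 → fail=12;  out ∅∪{7}={7}
  n23('bab'): parent n22 fail=1; on 'b' 1 → fail=7;  out {6}∪{7}={6,7}
  n4('aaca'): parent n3 fail=11; on 'a' 11→0 → fail=1;  out ∅∪∅=∅
  n9('abac'): parent n8 fail=22; on 'c' 22→1→0 → fail=11;  out ∅∪∅=∅
  n17('bbcc'): parent n16 fail=18; on 'c' 18→11→0 → fail=11;  out {3}∪∅={3}
  n20('bcbc'): parent n19 fail=12; on 'c' 12→14 → fail=18;  out ∅∪∅=∅
  n5('aacaa'): parent n4 fail=1; on 'a' 1 → fail=2;  out ∅∪{5}={5}
  n10('abacc'): parent n9 fail=11; on 'c' 11→0 → fail=11;  out {1}∪∅={1}
  n21('bcbcb'): parent n20 fail=18; on 'b' 18 → fail=19;  out {4}∪{7}={4,7}
  n6('aacaab'): parent n5 fail=2; on 'b' 2→1 → fail=7;  out {0}∪{7}={0,7}

Run:
[0] read 'c'  n0⇒n11
[1] read 'b'  n11⇒n12  emit P7@[1:1]
[2] read 'b'  n12⇒n13  emit P2@[0:2],P7@[2:2]
[3] read 'a'  n13⇒n22 (via fail)
[4] read 'a'  n22⇒n2 (via fail)  emit P5@[3:4]
[5] read 'c'  n2⇒n3
[6] read 'a'  n3⇒n4
[7] read 'a'  n4⇒n5  emit P5@[6:7]
[8] read 'b'  n5⇒n6  emit P0@[3:8],P7@[8:8]
[9] read 'c'  n6⇒n18 (via fail)
[10] read 'c'  n18⇒n11 (via fail)
[11] read 'c'  n11⇒n11 (via fail)
[12] read 'a'  n11⇒n1 (via fail)
[13] read 'b'  n1⇒n7  emit P7@[13:13]
[14] read 'a'  n7⇒n8
[15] read 'a'  n8⇒n2 (via fail)  emit P5@[14:15]
[16] read 'c'  n2⇒n3
[17] read 'a'  n3⇒n4
[18] read 'a'  n4⇒n5  emit P5@[17:18]
[19] read 'b'  n5⇒n6  emit P0@[14:19],P7@[19:19]
[20] read 'b'  n6⇒n15 (via fail)  emit P7@[20:20]
[21] read 'c'  n15⇒n16
[22] read 'c'  n16⇒n17  emit P3@[19:22]
[23] read 'b'  n17⇒n12 (via fail)  emit P7@[23:23]

Result: [[1,7],[2,2],[2,7],[4,5],[7,5],[8,0],[8,7],[13,7],[15,5],[18,5],[19,0],[19,7],[20,7],[22,3],[23,7]]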